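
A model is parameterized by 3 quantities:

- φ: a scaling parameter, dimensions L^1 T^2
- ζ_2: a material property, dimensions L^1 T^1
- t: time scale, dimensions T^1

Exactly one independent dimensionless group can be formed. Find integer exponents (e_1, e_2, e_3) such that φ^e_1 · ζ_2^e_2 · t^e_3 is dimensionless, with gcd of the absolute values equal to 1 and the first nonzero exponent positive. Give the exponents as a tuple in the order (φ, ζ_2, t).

(1, -1, -1)

L: e_1·(1) + e_2·(1) + e_3·(0) = 0
T: e_1·(2) + e_2·(1) + e_3·(1) = 0
Solving this homogeneous linear system for the smallest-integer solution (first nonzero entry positive) gives (1, -1, -1).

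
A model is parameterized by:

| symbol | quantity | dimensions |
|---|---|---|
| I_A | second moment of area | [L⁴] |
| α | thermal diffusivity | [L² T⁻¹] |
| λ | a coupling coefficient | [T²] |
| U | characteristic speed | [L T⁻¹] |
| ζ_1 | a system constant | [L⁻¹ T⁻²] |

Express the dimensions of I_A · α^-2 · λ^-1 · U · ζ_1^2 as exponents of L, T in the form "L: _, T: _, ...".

L: -1, T: -5

Collect each base-dimension exponent across the product:
  L: (4) − 2·(2) − (0) + (1) + 2·(-1) = -1
  T: (0) − 2·(-1) − (2) + (-1) + 2·(-2) = -5
So the dimensions are [L⁻¹ T⁻⁵].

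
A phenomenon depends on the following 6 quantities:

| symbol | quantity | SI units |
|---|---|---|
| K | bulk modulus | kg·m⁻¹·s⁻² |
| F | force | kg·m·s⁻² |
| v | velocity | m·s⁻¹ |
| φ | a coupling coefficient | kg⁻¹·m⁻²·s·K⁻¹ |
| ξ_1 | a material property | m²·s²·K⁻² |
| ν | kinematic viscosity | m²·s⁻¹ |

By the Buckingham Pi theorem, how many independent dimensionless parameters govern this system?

2

There are 6 variables and 4 base dimensions (M, L, T, Θ).
The dimension matrix has rank 4.
Independent dimensionless groups: 6 − 4 = 2.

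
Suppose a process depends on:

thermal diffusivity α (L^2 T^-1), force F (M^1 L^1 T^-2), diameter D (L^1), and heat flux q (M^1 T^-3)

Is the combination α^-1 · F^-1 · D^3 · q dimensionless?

yes

Sum the exponent of each base dimension across the product:
  M: −[α]_M − [F]_M + 3·[D]_M + [q]_M = −(0) − (1) + 3·(0) + (1) = 0
  L: −[α]_L − [F]_L + 3·[D]_L + [q]_L = −(2) − (1) + 3·(1) + (0) = 0
  T: −[α]_T − [F]_T + 3·[D]_T + [q]_T = −(-1) − (-2) + 3·(0) + (-3) = 0
  N: −[α]_N − [F]_N + 3·[D]_N + [q]_N = −(0) − (0) + 3·(0) + (0) = 0
All base exponents vanish — dimensionless.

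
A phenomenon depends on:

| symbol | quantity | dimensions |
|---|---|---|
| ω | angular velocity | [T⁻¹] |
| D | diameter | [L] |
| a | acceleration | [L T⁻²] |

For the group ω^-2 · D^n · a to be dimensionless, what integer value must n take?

Balance the L exponent: (1)·n from D, plus −2·(0) + (1) = 1 from the rest, must sum to zero.
n + 1 = 0, so n = -1.

-1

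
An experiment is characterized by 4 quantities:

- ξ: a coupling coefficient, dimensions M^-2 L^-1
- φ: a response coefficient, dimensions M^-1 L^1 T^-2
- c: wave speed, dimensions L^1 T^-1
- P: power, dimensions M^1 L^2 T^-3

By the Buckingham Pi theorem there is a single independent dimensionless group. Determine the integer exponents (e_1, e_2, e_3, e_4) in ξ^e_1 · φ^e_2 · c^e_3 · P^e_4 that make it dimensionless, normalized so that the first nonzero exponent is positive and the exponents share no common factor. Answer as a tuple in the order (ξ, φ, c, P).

M: e_1·(-2) + e_2·(-1) + e_3·(0) + e_4·(1) = 0
L: e_1·(-1) + e_2·(1) + e_3·(1) + e_4·(2) = 0
T: e_1·(0) + e_2·(-2) + e_3·(-1) + e_4·(-3) = 0
Solving this homogeneous linear system for the smallest-integer solution (first nonzero entry positive) gives (2, -3, 3, 1).

(2, -3, 3, 1)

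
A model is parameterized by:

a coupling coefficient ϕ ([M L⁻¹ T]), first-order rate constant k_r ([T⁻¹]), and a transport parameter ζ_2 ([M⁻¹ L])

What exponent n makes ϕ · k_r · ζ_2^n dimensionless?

1

Balance the M exponent: (-1)·n from ζ_2, plus (1) + (0) = 1 from the rest, must sum to zero.
−n + 1 = 0, so n = 1.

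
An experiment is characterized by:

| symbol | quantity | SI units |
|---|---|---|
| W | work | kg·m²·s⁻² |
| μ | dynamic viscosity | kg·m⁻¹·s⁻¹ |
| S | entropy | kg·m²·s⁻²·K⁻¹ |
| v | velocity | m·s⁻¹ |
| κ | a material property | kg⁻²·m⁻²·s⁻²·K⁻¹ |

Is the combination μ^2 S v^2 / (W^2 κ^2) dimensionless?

no

Sum the exponent of each base dimension across the product:
  M: −2·[W]_M + 2·[μ]_M + [S]_M + 2·[v]_M − 2·[κ]_M = −2·(1) + 2·(1) + (1) + 2·(0) − 2·(-2) = 5
  L: −2·[W]_L + 2·[μ]_L + [S]_L + 2·[v]_L − 2·[κ]_L = −2·(2) + 2·(-1) + (2) + 2·(1) − 2·(-2) = 2
  T: −2·[W]_T + 2·[μ]_T + [S]_T + 2·[v]_T − 2·[κ]_T = −2·(-2) + 2·(-1) + (-2) + 2·(-1) − 2·(-2) = 2
  Θ: −2·[W]_Θ + 2·[μ]_Θ + [S]_Θ + 2·[v]_Θ − 2·[κ]_Θ = −2·(0) + 2·(0) + (-1) + 2·(0) − 2·(-1) = 1
Net dimensions [M⁵ L² T² Θ] ≠ [1] — not dimensionless.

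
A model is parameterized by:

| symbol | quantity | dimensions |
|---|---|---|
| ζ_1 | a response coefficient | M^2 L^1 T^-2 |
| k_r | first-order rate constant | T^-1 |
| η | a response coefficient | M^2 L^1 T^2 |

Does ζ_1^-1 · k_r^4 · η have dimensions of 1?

yes

Sum the exponent of each base dimension across the product:
  M: −[ζ_1]_M + 4·[k_r]_M + [η]_M = −(2) + 4·(0) + (2) = 0
  L: −[ζ_1]_L + 4·[k_r]_L + [η]_L = −(1) + 4·(0) + (1) = 0
  T: −[ζ_1]_T + 4·[k_r]_T + [η]_T = −(-2) + 4·(-1) + (2) = 0
All base exponents vanish — dimensionless.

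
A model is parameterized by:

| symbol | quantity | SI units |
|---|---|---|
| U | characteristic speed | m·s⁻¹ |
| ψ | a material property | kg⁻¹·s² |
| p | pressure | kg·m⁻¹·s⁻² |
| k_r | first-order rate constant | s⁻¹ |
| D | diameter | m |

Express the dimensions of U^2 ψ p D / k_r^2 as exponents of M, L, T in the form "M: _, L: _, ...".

M: 0, L: 2, T: 0

Collect each base-dimension exponent across the product:
  M: 2·(0) + (-1) + (1) − 2·(0) + (0) = 0
  L: 2·(1) + (0) + (-1) − 2·(0) + (1) = 2
  T: 2·(-1) + (2) + (-2) − 2·(-1) + (0) = 0
So the dimensions are [L²].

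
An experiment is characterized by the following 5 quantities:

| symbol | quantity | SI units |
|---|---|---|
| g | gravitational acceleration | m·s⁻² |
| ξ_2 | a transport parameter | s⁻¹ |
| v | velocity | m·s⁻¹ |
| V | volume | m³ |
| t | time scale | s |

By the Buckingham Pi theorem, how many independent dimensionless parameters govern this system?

3

There are 5 variables and 2 base dimensions (L, T).
The dimension matrix has rank 2.
Independent dimensionless groups: 5 − 2 = 3.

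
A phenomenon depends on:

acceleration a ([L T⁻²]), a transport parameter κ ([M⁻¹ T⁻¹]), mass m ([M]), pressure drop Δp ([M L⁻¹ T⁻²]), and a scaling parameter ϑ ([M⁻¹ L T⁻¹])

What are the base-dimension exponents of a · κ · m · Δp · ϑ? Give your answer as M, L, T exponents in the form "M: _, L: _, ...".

Collect each base-dimension exponent across the product:
  M: (0) + (-1) + (1) + (1) + (-1) = 0
  L: (1) + (0) + (0) + (-1) + (1) = 1
  T: (-2) + (-1) + (0) + (-2) + (-1) = -6
So the dimensions are [L T⁻⁶].

M: 0, L: 1, T: -6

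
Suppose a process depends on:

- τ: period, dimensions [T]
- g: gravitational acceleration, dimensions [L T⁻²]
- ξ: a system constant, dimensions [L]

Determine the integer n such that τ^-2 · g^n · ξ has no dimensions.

-1

Balance the L exponent: (1)·n from g, plus −2·(0) + (1) = 1 from the rest, must sum to zero.
n + 1 = 0, so n = -1.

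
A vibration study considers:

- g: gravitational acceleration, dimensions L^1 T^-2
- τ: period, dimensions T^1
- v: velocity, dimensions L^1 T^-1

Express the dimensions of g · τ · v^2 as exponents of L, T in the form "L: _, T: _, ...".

L: 3, T: -3

Collect each base-dimension exponent across the product:
  L: (1) + (0) + 2·(1) = 3
  T: (-2) + (1) + 2·(-1) = -3
So the dimensions are [L³ T⁻³].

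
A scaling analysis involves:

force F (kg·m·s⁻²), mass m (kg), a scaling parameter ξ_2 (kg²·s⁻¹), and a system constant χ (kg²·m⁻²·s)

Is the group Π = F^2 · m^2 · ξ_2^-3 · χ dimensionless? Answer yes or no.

yes

Sum the exponent of each base dimension across the product:
  M: 2·[F]_M + 2·[m]_M − 3·[ξ_2]_M + [χ]_M = 2·(1) + 2·(1) − 3·(2) + (2) = 0
  L: 2·[F]_L + 2·[m]_L − 3·[ξ_2]_L + [χ]_L = 2·(1) + 2·(0) − 3·(0) + (-2) = 0
  T: 2·[F]_T + 2·[m]_T − 3·[ξ_2]_T + [χ]_T = 2·(-2) + 2·(0) − 3·(-1) + (1) = 0
All base exponents vanish — dimensionless.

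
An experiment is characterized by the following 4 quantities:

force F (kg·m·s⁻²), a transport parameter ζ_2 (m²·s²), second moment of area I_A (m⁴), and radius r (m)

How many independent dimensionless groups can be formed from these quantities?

1

There are 4 variables and 3 base dimensions (M, L, T).
The dimension matrix has rank 3.
Independent dimensionless groups: 4 − 3 = 1.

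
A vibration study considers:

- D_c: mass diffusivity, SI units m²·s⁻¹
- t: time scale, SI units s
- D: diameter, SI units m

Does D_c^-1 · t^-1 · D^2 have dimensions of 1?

yes

Sum the exponent of each base dimension across the product:
  M: −[D_c]_M − [t]_M + 2·[D]_M = −(0) − (0) + 2·(0) = 0
  L: −[D_c]_L − [t]_L + 2·[D]_L = −(2) − (0) + 2·(1) = 0
  T: −[D_c]_T − [t]_T + 2·[D]_T = −(-1) − (1) + 2·(0) = 0
All base exponents vanish — dimensionless.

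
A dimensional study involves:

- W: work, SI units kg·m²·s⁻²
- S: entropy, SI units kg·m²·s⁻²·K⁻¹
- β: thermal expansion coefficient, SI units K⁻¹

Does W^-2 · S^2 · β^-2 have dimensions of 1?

Sum the exponent of each base dimension across the product:
  M: −2·[W]_M + 2·[S]_M − 2·[β]_M = −2·(1) + 2·(1) − 2·(0) = 0
  L: −2·[W]_L + 2·[S]_L − 2·[β]_L = −2·(2) + 2·(2) − 2·(0) = 0
  T: −2·[W]_T + 2·[S]_T − 2·[β]_T = −2·(-2) + 2·(-2) − 2·(0) = 0
  Θ: −2·[W]_Θ + 2·[S]_Θ − 2·[β]_Θ = −2·(0) + 2·(-1) − 2·(-1) = 0
All base exponents vanish — dimensionless.

yes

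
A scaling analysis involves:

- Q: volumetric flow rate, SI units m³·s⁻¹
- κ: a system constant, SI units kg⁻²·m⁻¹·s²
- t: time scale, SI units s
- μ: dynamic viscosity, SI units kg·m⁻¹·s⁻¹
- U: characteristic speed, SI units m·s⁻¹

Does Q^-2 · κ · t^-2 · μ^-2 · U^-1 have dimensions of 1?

no

Sum the exponent of each base dimension across the product:
  M: −2·[Q]_M + [κ]_M − 2·[t]_M − 2·[μ]_M − [U]_M = −2·(0) + (-2) − 2·(0) − 2·(1) − (0) = -4
  L: −2·[Q]_L + [κ]_L − 2·[t]_L − 2·[μ]_L − [U]_L = −2·(3) + (-1) − 2·(0) − 2·(-1) − (1) = -6
  T: −2·[Q]_T + [κ]_T − 2·[t]_T − 2·[μ]_T − [U]_T = −2·(-1) + (2) − 2·(1) − 2·(-1) − (-1) = 5
Net dimensions [M⁻⁴ L⁻⁶ T⁵] ≠ [1] — not dimensionless.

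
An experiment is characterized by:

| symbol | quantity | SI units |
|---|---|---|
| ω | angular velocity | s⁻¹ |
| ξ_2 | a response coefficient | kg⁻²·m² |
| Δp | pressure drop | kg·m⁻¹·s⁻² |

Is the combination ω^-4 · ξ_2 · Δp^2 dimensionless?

yes

Sum the exponent of each base dimension across the product:
  M: −4·[ω]_M + [ξ_2]_M + 2·[Δp]_M = −4·(0) + (-2) + 2·(1) = 0
  L: −4·[ω]_L + [ξ_2]_L + 2·[Δp]_L = −4·(0) + (2) + 2·(-1) = 0
  T: −4·[ω]_T + [ξ_2]_T + 2·[Δp]_T = −4·(-1) + (0) + 2·(-2) = 0
All base exponents vanish — dimensionless.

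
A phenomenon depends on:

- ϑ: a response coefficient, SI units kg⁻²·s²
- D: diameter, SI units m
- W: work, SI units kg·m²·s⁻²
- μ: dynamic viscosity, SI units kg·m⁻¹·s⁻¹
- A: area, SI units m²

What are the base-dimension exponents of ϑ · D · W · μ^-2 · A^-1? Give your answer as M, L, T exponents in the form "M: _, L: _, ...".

Collect each base-dimension exponent across the product:
  M: (-2) + (0) + (1) − 2·(1) − (0) = -3
  L: (0) + (1) + (2) − 2·(-1) − (2) = 3
  T: (2) + (0) + (-2) − 2·(-1) − (0) = 2
So the dimensions are [M⁻³ L³ T²].

M: -3, L: 3, T: 2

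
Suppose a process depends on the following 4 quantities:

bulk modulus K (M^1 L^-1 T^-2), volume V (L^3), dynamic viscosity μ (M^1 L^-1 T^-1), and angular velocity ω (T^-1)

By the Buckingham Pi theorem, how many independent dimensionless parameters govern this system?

1

There are 4 variables and 3 base dimensions (M, L, T).
The dimension matrix has rank 3.
Independent dimensionless groups: 4 − 3 = 1.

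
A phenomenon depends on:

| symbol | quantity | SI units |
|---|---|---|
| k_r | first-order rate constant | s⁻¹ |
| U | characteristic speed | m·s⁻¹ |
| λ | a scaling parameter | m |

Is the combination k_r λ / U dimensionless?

yes

Sum the exponent of each base dimension across the product:
  L: [k_r]_L − [U]_L + [λ]_L = (0) − (1) + (1) = 0
  T: [k_r]_T − [U]_T + [λ]_T = (-1) − (-1) + (0) = 0
All base exponents vanish — dimensionless.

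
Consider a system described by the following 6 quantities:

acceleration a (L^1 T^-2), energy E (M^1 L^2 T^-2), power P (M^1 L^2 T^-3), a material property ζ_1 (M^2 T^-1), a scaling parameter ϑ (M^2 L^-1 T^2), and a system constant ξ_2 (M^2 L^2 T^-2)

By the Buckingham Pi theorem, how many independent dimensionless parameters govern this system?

3

There are 6 variables and 3 base dimensions (M, L, T).
The dimension matrix has rank 3.
Independent dimensionless groups: 6 − 3 = 3.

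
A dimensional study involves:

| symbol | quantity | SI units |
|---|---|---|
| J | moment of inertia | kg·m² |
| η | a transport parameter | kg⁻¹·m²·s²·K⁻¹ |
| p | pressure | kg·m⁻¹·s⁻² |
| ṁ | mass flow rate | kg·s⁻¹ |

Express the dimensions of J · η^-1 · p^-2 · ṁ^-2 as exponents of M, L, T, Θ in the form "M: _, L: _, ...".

M: -2, L: 2, T: 4, Θ: 1

Collect each base-dimension exponent across the product:
  M: (1) − (-1) − 2·(1) − 2·(1) = -2
  L: (2) − (2) − 2·(-1) − 2·(0) = 2
  T: (0) − (2) − 2·(-2) − 2·(-1) = 4
  Θ: (0) − (-1) − 2·(0) − 2·(0) = 1
So the dimensions are [M⁻² L² T⁴ Θ].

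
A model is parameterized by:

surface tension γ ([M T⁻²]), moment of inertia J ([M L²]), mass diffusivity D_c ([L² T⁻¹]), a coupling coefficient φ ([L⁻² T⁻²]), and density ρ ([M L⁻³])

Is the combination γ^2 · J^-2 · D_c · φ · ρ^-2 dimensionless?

no

Sum the exponent of each base dimension across the product:
  M: 2·[γ]_M − 2·[J]_M + [D_c]_M + [φ]_M − 2·[ρ]_M = 2·(1) − 2·(1) + (0) + (0) − 2·(1) = -2
  L: 2·[γ]_L − 2·[J]_L + [D_c]_L + [φ]_L − 2·[ρ]_L = 2·(0) − 2·(2) + (2) + (-2) − 2·(-3) = 2
  T: 2·[γ]_T − 2·[J]_T + [D_c]_T + [φ]_T − 2·[ρ]_T = 2·(-2) − 2·(0) + (-1) + (-2) − 2·(0) = -7
Net dimensions [M⁻² L² T⁻⁷] ≠ [1] — not dimensionless.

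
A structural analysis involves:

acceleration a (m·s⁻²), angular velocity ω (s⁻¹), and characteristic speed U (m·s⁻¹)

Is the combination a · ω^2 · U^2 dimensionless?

Sum the exponent of each base dimension across the product:
  L: [a]_L + 2·[ω]_L + 2·[U]_L = (1) + 2·(0) + 2·(1) = 3
  T: [a]_T + 2·[ω]_T + 2·[U]_T = (-2) + 2·(-1) + 2·(-1) = -6
Net dimensions [L³ T⁻⁶] ≠ [1] — not dimensionless.

no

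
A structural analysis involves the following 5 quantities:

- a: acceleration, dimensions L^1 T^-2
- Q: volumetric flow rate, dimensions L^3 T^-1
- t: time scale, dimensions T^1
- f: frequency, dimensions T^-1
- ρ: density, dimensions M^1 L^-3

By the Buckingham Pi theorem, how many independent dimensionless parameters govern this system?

There are 5 variables and 3 base dimensions (M, L, T).
The dimension matrix has rank 3.
Independent dimensionless groups: 5 − 3 = 2.

2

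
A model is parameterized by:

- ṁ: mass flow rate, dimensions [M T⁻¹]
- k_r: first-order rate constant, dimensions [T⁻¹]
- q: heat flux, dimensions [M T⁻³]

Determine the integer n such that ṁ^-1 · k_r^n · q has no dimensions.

Balance the T exponent: (-1)·n from k_r, plus −(-1) + (-3) = -2 from the rest, must sum to zero.
−n − 2 = 0, so n = -2.

-2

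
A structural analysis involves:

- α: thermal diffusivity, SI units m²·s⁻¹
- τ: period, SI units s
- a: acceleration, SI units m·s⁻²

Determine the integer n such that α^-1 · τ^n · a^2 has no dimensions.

3

Balance the T exponent: (1)·n from τ, plus −(-1) + 2·(-2) = -3 from the rest, must sum to zero.
n − 3 = 0, so n = 3.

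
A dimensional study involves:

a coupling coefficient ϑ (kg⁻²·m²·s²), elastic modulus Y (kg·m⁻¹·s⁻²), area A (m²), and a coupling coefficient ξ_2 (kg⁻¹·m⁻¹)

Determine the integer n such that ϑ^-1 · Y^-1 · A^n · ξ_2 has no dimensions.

Balance the L exponent: (2)·n from A, plus −(2) − (-1) + (-1) = -2 from the rest, must sum to zero.
2n − 2 = 0, so n = 1.

1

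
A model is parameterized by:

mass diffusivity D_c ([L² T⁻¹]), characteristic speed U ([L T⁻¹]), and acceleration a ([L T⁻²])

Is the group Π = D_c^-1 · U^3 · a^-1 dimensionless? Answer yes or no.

Sum the exponent of each base dimension across the product:
  M: −[D_c]_M + 3·[U]_M − [a]_M = −(0) + 3·(0) − (0) = 0
  L: −[D_c]_L + 3·[U]_L − [a]_L = −(2) + 3·(1) − (1) = 0
  T: −[D_c]_T + 3·[U]_T − [a]_T = −(-1) + 3·(-1) − (-2) = 0
  I: −[D_c]_I + 3·[U]_I − [a]_I = −(0) + 3·(0) − (0) = 0
All base exponents vanish — dimensionless.

yes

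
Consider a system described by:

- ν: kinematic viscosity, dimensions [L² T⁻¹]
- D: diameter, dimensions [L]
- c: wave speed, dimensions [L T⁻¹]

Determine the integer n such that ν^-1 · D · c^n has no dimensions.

1

Balance the L exponent: (1)·n from c, plus −(2) + (1) = -1 from the rest, must sum to zero.
n − 1 = 0, so n = 1.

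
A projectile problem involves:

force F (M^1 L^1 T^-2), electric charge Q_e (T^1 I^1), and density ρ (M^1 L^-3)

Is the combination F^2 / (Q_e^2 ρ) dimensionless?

Sum the exponent of each base dimension across the product:
  M: 2·[F]_M − 2·[Q_e]_M − [ρ]_M = 2·(1) − 2·(0) − (1) = 1
  L: 2·[F]_L − 2·[Q_e]_L − [ρ]_L = 2·(1) − 2·(0) − (-3) = 5
  T: 2·[F]_T − 2·[Q_e]_T − [ρ]_T = 2·(-2) − 2·(1) − (0) = -6
  I: 2·[F]_I − 2·[Q_e]_I − [ρ]_I = 2·(0) − 2·(1) − (0) = -2
Net dimensions [M L⁵ T⁻⁶ I⁻²] ≠ [1] — not dimensionless.

no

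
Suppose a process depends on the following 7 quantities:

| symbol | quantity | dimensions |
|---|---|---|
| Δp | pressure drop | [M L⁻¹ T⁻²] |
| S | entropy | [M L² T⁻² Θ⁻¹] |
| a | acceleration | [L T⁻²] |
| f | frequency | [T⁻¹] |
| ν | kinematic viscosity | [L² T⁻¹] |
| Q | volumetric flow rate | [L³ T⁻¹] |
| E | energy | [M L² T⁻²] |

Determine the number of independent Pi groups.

There are 7 variables and 4 base dimensions (M, L, T, Θ).
The dimension matrix has rank 4.
Independent dimensionless groups: 7 − 4 = 3.

3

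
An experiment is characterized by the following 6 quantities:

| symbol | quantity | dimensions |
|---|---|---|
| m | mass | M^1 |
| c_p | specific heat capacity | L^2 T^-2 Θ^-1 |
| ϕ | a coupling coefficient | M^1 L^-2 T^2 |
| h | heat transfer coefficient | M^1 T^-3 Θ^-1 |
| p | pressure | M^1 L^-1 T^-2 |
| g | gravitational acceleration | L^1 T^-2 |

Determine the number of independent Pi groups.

2

There are 6 variables and 4 base dimensions (M, L, T, Θ).
The dimension matrix has rank 4.
Independent dimensionless groups: 6 − 4 = 2.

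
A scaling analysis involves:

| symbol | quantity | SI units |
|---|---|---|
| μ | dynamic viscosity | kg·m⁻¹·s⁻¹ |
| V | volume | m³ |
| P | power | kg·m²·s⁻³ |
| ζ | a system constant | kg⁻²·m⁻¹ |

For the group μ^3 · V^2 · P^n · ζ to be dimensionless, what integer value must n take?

Balance the M exponent: (1)·n from P, plus 3·(1) + 2·(0) + (-2) = 1 from the rest, must sum to zero.
n + 1 = 0, so n = -1.

-1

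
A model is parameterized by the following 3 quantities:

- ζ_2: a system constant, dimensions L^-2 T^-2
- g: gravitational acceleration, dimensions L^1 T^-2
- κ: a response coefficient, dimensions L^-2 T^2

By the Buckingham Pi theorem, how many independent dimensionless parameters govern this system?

There are 3 variables and 2 base dimensions (L, T).
The dimension matrix has rank 2.
Independent dimensionless groups: 3 − 2 = 1.

1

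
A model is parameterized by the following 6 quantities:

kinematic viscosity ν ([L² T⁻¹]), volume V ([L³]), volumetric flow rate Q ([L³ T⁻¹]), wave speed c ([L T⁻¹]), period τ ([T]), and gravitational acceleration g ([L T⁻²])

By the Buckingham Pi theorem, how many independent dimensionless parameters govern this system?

There are 6 variables and 2 base dimensions (L, T).
The dimension matrix has rank 2.
Independent dimensionless groups: 6 − 2 = 4.

4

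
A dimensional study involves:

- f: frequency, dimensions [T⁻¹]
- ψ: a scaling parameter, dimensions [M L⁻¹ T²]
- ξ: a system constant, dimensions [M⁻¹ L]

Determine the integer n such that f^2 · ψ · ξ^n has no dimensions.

1

Balance the M exponent: (-1)·n from ξ, plus 2·(0) + (1) = 1 from the rest, must sum to zero.
−n + 1 = 0, so n = 1.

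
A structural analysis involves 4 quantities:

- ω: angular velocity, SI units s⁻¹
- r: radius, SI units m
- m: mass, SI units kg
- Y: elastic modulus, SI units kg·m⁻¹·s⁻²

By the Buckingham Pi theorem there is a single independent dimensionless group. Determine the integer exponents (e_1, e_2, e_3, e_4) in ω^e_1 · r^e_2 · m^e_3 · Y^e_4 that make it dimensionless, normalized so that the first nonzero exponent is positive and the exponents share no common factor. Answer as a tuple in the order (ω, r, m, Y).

M: e_1·(0) + e_2·(0) + e_3·(1) + e_4·(1) = 0
L: e_1·(0) + e_2·(1) + e_3·(0) + e_4·(-1) = 0
T: e_1·(-1) + e_2·(0) + e_3·(0) + e_4·(-2) = 0
Solving this homogeneous linear system for the smallest-integer solution (first nonzero entry positive) gives (2, -1, 1, -1).

(2, -1, 1, -1)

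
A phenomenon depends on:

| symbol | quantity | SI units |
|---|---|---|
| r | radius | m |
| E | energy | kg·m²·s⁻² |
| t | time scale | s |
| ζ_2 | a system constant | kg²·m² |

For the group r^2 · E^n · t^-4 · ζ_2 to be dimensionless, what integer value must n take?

-2

Balance the M exponent: (1)·n from E, plus 2·(0) − 4·(0) + (2) = 2 from the rest, must sum to zero.
n + 2 = 0, so n = -2.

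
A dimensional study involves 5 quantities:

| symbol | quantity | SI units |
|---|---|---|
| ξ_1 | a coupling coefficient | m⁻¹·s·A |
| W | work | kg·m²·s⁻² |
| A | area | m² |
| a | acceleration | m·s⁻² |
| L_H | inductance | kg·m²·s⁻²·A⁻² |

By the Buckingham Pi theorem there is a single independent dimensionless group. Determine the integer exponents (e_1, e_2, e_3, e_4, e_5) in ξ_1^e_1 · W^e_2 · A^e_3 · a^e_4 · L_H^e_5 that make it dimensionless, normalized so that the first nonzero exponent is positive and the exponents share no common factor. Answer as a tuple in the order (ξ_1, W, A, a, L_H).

(4, -2, 1, 2, 2)

M: e_1·(0) + e_2·(1) + e_3·(0) + e_4·(0) + e_5·(1) = 0
L: e_1·(-1) + e_2·(2) + e_3·(2) + e_4·(1) + e_5·(2) = 0
T: e_1·(1) + e_2·(-2) + e_3·(0) + e_4·(-2) + e_5·(-2) = 0
I: e_1·(1) + e_2·(0) + e_3·(0) + e_4·(0) + e_5·(-2) = 0
Solving this homogeneous linear system for the smallest-integer solution (first nonzero entry positive) gives (4, -2, 1, 2, 2).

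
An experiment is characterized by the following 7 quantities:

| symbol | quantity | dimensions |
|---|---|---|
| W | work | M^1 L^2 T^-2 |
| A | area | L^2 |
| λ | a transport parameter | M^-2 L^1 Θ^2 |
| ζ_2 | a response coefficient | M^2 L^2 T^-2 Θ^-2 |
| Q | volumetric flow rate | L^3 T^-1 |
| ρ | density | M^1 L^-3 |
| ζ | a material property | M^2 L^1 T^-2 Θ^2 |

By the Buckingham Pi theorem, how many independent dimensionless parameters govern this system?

3

There are 7 variables and 4 base dimensions (M, L, T, Θ).
The dimension matrix has rank 4.
Independent dimensionless groups: 7 − 4 = 3.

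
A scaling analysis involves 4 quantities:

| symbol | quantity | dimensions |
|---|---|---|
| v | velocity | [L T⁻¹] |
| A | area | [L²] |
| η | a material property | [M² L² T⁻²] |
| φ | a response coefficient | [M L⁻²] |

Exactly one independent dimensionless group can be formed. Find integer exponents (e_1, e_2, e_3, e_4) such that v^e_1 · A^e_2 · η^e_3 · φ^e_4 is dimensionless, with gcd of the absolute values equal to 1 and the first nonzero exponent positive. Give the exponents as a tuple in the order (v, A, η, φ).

(2, 2, -1, 2)

M: e_1·(0) + e_2·(0) + e_3·(2) + e_4·(1) = 0
L: e_1·(1) + e_2·(2) + e_3·(2) + e_4·(-2) = 0
T: e_1·(-1) + e_2·(0) + e_3·(-2) + e_4·(0) = 0
Solving this homogeneous linear system for the smallest-integer solution (first nonzero entry positive) gives (2, 2, -1, 2).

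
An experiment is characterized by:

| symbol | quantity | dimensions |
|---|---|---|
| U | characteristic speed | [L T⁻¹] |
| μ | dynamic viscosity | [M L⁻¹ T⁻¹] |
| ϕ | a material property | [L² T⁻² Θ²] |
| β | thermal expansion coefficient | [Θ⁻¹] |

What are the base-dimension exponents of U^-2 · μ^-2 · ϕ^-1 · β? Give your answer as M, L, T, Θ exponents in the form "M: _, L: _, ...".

Collect each base-dimension exponent across the product:
  M: −2·(0) − 2·(1) − (0) + (0) = -2
  L: −2·(1) − 2·(-1) − (2) + (0) = -2
  T: −2·(-1) − 2·(-1) − (-2) + (0) = 6
  Θ: −2·(0) − 2·(0) − (2) + (-1) = -3
So the dimensions are [M⁻² L⁻² T⁶ Θ⁻³].

M: -2, L: -2, T: 6, Θ: -3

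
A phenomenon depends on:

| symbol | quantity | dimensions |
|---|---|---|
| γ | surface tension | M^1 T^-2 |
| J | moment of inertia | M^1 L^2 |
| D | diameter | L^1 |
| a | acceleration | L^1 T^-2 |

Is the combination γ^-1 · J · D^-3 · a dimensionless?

Sum the exponent of each base dimension across the product:
  M: −[γ]_M + [J]_M − 3·[D]_M + [a]_M = −(1) + (1) − 3·(0) + (0) = 0
  L: −[γ]_L + [J]_L − 3·[D]_L + [a]_L = −(0) + (2) − 3·(1) + (1) = 0
  T: −[γ]_T + [J]_T − 3·[D]_T + [a]_T = −(-2) + (0) − 3·(0) + (-2) = 0
  N: −[γ]_N + [J]_N − 3·[D]_N + [a]_N = −(0) + (0) − 3·(0) + (0) = 0
All base exponents vanish — dimensionless.

yes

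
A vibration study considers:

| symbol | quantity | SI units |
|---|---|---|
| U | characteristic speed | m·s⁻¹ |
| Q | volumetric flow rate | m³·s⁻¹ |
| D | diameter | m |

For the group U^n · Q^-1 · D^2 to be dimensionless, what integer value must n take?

1

Balance the L exponent: (1)·n from U, plus −(3) + 2·(1) = -1 from the rest, must sum to zero.
n − 1 = 0, so n = 1.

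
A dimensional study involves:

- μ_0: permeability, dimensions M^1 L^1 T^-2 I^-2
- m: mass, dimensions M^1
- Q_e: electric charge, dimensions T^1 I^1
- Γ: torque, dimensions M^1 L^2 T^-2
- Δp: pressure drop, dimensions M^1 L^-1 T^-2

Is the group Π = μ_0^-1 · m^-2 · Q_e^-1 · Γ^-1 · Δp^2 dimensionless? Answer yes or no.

Sum the exponent of each base dimension across the product:
  M: −[μ_0]_M − 2·[m]_M − [Q_e]_M − [Γ]_M + 2·[Δp]_M = −(1) − 2·(1) − (0) − (1) + 2·(1) = -2
  L: −[μ_0]_L − 2·[m]_L − [Q_e]_L − [Γ]_L + 2·[Δp]_L = −(1) − 2·(0) − (0) − (2) + 2·(-1) = -5
  T: −[μ_0]_T − 2·[m]_T − [Q_e]_T − [Γ]_T + 2·[Δp]_T = −(-2) − 2·(0) − (1) − (-2) + 2·(-2) = -1
  I: −[μ_0]_I − 2·[m]_I − [Q_e]_I − [Γ]_I + 2·[Δp]_I = −(-2) − 2·(0) − (1) − (0) + 2·(0) = 1
Net dimensions [M⁻² L⁻⁵ T⁻¹ I] ≠ [1] — not dimensionless.

no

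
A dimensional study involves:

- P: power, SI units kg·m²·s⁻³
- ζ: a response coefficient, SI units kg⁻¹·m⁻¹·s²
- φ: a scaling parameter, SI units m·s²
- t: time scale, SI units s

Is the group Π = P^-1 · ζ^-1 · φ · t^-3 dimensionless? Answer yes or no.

Sum the exponent of each base dimension across the product:
  M: −[P]_M − [ζ]_M + [φ]_M − 3·[t]_M = −(1) − (-1) + (0) − 3·(0) = 0
  L: −[P]_L − [ζ]_L + [φ]_L − 3·[t]_L = −(2) − (-1) + (1) − 3·(0) = 0
  T: −[P]_T − [ζ]_T + [φ]_T − 3·[t]_T = −(-3) − (2) + (2) − 3·(1) = 0
All base exponents vanish — dimensionless.

yes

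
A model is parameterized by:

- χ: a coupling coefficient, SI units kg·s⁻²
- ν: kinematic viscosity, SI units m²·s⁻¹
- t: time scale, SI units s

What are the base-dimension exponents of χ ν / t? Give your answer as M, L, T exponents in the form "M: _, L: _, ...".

M: 1, L: 2, T: -4

Collect each base-dimension exponent across the product:
  M: (1) + (0) − (0) = 1
  L: (0) + (2) − (0) = 2
  T: (-2) + (-1) − (1) = -4
So the dimensions are [M L² T⁻⁴].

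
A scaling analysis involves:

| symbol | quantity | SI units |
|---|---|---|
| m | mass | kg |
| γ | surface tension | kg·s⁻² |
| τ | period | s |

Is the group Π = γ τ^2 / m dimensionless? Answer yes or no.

Sum the exponent of each base dimension across the product:
  M: −[m]_M + [γ]_M + 2·[τ]_M = −(1) + (1) + 2·(0) = 0
  L: −[m]_L + [γ]_L + 2·[τ]_L = −(0) + (0) + 2·(0) = 0
  T: −[m]_T + [γ]_T + 2·[τ]_T = −(0) + (-2) + 2·(1) = 0
  Θ: −[m]_Θ + [γ]_Θ + 2·[τ]_Θ = −(0) + (0) + 2·(0) = 0
All base exponents vanish — dimensionless.

yes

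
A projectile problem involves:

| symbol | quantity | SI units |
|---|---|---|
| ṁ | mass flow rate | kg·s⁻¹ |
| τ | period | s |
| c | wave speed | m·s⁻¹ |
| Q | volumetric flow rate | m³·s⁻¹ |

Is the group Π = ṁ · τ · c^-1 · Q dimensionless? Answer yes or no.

no

Sum the exponent of each base dimension across the product:
  M: [ṁ]_M + [τ]_M − [c]_M + [Q]_M = (1) + (0) − (0) + (0) = 1
  L: [ṁ]_L + [τ]_L − [c]_L + [Q]_L = (0) + (0) − (1) + (3) = 2
  T: [ṁ]_T + [τ]_T − [c]_T + [Q]_T = (-1) + (1) − (-1) + (-1) = 0
Net dimensions [M L²] ≠ [1] — not dimensionless.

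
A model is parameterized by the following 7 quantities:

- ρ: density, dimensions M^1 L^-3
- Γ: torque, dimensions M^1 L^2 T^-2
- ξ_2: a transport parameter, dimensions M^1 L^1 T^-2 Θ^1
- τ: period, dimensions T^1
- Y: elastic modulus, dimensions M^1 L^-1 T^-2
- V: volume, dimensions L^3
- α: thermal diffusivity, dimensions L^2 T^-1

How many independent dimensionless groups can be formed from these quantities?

There are 7 variables and 4 base dimensions (M, L, T, Θ).
The dimension matrix has rank 4.
Independent dimensionless groups: 7 − 4 = 3.

3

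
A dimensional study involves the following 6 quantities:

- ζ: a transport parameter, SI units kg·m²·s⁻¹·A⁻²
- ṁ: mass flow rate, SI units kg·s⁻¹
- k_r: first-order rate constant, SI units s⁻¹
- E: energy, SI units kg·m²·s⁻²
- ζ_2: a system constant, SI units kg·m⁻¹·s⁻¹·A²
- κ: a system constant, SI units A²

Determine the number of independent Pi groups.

2

There are 6 variables and 4 base dimensions (M, L, T, I).
The dimension matrix has rank 4.
Independent dimensionless groups: 6 − 4 = 2.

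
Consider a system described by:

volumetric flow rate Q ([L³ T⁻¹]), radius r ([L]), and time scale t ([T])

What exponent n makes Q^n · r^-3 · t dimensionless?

Balance the L exponent: (3)·n from Q, plus −3·(1) + (0) = -3 from the rest, must sum to zero.
3n − 3 = 0, so n = 1.

1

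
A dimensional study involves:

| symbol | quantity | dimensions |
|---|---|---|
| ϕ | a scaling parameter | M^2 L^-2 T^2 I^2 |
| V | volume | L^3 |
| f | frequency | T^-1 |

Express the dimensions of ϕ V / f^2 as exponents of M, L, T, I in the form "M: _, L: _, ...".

M: 2, L: 1, T: 4, I: 2

Collect each base-dimension exponent across the product:
  M: (2) + (0) − 2·(0) = 2
  L: (-2) + (3) − 2·(0) = 1
  T: (2) + (0) − 2·(-1) = 4
  I: (2) + (0) − 2·(0) = 2
So the dimensions are [M² L T⁴ I²].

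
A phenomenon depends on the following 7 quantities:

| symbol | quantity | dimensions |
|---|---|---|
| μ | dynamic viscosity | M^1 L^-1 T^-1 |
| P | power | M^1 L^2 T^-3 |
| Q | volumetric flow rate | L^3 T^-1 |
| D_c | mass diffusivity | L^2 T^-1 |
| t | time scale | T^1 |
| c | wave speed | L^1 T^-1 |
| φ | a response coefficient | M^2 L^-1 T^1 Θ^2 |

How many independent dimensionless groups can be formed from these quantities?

There are 7 variables and 4 base dimensions (M, L, T, Θ).
The dimension matrix has rank 4.
Independent dimensionless groups: 7 − 4 = 3.

3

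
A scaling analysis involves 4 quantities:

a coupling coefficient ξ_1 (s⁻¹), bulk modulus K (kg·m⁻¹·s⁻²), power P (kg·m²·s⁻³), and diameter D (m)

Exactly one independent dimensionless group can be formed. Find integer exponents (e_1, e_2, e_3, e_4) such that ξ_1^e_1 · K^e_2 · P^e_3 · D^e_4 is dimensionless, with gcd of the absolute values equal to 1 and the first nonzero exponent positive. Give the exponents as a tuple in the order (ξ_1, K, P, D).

(1, 1, -1, 3)

M: e_1·(0) + e_2·(1) + e_3·(1) + e_4·(0) = 0
L: e_1·(0) + e_2·(-1) + e_3·(2) + e_4·(1) = 0
T: e_1·(-1) + e_2·(-2) + e_3·(-3) + e_4·(0) = 0
Solving this homogeneous linear system for the smallest-integer solution (first nonzero entry positive) gives (1, 1, -1, 3).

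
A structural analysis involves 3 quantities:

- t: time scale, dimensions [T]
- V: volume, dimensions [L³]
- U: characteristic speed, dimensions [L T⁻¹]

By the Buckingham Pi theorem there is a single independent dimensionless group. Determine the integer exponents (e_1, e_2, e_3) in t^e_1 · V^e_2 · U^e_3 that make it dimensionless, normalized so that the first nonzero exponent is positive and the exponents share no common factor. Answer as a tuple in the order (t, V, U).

L: e_1·(0) + e_2·(3) + e_3·(1) = 0
T: e_1·(1) + e_2·(0) + e_3·(-1) = 0
Solving this homogeneous linear system for the smallest-integer solution (first nonzero entry positive) gives (3, -1, 3).

(3, -1, 3)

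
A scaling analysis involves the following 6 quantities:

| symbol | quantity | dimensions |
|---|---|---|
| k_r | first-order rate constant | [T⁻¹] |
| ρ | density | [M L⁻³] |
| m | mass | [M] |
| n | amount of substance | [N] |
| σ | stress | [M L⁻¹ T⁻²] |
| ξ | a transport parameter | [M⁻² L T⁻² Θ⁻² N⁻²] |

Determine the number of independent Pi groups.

1

There are 6 variables and 5 base dimensions (M, L, T, Θ, N).
The dimension matrix has rank 5.
Independent dimensionless groups: 6 − 5 = 1.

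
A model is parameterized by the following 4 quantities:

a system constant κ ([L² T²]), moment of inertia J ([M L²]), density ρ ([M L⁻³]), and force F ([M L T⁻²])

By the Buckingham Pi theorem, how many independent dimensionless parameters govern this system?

1

There are 4 variables and 3 base dimensions (M, L, T).
The dimension matrix has rank 3.
Independent dimensionless groups: 4 − 3 = 1.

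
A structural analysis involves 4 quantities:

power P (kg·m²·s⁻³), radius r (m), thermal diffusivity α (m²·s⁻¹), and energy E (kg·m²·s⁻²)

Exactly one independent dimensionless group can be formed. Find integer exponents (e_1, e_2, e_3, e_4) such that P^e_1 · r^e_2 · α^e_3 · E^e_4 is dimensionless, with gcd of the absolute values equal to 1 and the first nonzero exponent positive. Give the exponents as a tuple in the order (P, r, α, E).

(1, 2, -1, -1)

M: e_1·(1) + e_2·(0) + e_3·(0) + e_4·(1) = 0
L: e_1·(2) + e_2·(1) + e_3·(2) + e_4·(2) = 0
T: e_1·(-3) + e_2·(0) + e_3·(-1) + e_4·(-2) = 0
Solving this homogeneous linear system for the smallest-integer solution (first nonzero entry positive) gives (1, 2, -1, -1).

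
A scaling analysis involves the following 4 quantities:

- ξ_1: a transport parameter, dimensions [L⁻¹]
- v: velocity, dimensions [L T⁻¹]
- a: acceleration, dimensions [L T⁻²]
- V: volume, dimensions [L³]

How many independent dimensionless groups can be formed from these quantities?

There are 4 variables and 2 base dimensions (L, T).
The dimension matrix has rank 2.
Independent dimensionless groups: 4 − 2 = 2.

2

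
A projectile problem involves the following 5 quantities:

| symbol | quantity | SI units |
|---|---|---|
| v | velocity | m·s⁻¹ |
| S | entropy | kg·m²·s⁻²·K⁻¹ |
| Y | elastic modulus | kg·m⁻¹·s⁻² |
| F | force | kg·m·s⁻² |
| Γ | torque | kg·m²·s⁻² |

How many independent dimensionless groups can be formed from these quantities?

There are 5 variables and 4 base dimensions (M, L, T, Θ).
The dimension matrix has rank 4.
Independent dimensionless groups: 5 − 4 = 1.

1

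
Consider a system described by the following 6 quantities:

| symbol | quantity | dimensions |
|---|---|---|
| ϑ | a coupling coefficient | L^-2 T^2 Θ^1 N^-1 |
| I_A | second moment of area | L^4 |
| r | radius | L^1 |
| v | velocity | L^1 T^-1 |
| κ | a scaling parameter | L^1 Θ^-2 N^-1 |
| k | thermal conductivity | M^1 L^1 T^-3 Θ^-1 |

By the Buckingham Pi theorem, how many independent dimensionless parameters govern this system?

1

There are 6 variables and 5 base dimensions (M, L, T, Θ, N).
The dimension matrix has rank 5.
Independent dimensionless groups: 6 − 5 = 1.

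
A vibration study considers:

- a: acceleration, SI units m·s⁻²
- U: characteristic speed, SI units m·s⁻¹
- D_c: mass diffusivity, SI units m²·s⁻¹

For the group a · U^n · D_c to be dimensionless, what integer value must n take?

Balance the L exponent: (1)·n from U, plus (1) + (2) = 3 from the rest, must sum to zero.
n + 3 = 0, so n = -3.

-3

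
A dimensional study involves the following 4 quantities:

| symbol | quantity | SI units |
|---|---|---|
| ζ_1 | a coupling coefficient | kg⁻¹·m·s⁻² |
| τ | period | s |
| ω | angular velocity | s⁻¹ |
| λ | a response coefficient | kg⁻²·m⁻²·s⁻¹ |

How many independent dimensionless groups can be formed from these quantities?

1

There are 4 variables and 3 base dimensions (M, L, T).
The dimension matrix has rank 3.
Independent dimensionless groups: 4 − 3 = 1.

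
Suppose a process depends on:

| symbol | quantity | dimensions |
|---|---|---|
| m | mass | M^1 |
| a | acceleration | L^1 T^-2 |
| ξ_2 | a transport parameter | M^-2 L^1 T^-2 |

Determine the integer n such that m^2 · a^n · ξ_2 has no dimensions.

-1

Balance the L exponent: (1)·n from a, plus 2·(0) + (1) = 1 from the rest, must sum to zero.
n + 1 = 0, so n = -1.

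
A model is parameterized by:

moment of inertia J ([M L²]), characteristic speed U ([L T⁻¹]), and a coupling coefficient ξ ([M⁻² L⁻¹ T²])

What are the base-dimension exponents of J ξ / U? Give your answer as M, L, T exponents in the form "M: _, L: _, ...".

Collect each base-dimension exponent across the product:
  M: (1) − (0) + (-2) = -1
  L: (2) − (1) + (-1) = 0
  T: (0) − (-1) + (2) = 3
So the dimensions are [M⁻¹ T³].

M: -1, L: 0, T: 3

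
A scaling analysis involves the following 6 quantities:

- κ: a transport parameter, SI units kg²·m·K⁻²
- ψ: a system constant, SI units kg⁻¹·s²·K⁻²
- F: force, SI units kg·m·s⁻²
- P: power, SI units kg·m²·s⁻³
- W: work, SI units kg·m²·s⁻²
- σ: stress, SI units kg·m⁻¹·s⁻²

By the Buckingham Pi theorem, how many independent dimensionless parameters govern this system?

2

There are 6 variables and 4 base dimensions (M, L, T, Θ).
The dimension matrix has rank 4.
Independent dimensionless groups: 6 − 4 = 2.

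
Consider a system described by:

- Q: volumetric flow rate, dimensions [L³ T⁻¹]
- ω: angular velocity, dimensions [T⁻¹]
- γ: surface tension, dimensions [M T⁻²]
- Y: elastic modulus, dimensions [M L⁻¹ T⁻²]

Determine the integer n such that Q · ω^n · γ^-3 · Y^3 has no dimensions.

Balance the T exponent: (-1)·n from ω, plus (-1) − 3·(-2) + 3·(-2) = -1 from the rest, must sum to zero.
−n − 1 = 0, so n = -1.

-1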